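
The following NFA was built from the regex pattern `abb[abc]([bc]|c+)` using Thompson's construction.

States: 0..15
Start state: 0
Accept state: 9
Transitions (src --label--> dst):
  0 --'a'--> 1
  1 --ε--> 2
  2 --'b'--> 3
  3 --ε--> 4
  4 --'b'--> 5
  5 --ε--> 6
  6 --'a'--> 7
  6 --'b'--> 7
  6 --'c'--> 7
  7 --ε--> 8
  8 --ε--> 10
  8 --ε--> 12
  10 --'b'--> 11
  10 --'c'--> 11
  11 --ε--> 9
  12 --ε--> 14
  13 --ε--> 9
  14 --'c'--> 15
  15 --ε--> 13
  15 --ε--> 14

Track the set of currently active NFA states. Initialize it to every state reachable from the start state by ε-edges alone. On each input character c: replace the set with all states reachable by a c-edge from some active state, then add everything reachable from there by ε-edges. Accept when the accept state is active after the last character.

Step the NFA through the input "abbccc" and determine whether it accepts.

initial (ε-close {0}): {0}
'a' @ 1: {1,2}
'b' @ 2: {3,4}
'b' @ 3: {5,6}
'c' @ 4: {7,8,10,12,14}
'c' @ 5: {9,11,13,14,15}  (accept∈set)
'c' @ 6: {9,13,14,15}  (accept∈set)
end set {9,13,14,15} — state 9 in

Answer: ACCEPT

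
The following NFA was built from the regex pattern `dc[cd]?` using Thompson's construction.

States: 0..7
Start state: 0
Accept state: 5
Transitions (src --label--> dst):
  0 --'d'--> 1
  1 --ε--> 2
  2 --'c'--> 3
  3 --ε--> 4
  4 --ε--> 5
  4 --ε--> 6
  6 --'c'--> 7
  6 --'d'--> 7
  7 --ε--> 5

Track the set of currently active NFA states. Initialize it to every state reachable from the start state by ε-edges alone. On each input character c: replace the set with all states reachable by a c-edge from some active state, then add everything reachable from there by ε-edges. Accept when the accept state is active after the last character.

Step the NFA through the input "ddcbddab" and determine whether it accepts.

initial (ε-close {0}): {0}
'd' @ 1: {1,2}
'd' @ 2: {}  — state set empty
rest 'cbddab' ignored (set empty)
end set {} — state 5 not in

Answer: REJECT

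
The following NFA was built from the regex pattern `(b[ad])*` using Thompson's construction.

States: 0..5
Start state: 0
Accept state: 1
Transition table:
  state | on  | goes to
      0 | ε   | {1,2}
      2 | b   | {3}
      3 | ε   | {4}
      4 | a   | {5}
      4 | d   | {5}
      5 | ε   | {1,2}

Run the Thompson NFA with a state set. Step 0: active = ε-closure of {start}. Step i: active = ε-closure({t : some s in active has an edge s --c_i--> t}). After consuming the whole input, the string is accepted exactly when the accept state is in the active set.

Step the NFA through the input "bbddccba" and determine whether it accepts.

Answer: REJECT

Steps:
S₀ = ε-closure({0}) = {0,1,2}
'b' @ 1: {3,4}
'b' @ 2: {}  — dead — no transitions
rest 'ddccba' ignored (set empty)
after full input: {}  (accept=1 not in)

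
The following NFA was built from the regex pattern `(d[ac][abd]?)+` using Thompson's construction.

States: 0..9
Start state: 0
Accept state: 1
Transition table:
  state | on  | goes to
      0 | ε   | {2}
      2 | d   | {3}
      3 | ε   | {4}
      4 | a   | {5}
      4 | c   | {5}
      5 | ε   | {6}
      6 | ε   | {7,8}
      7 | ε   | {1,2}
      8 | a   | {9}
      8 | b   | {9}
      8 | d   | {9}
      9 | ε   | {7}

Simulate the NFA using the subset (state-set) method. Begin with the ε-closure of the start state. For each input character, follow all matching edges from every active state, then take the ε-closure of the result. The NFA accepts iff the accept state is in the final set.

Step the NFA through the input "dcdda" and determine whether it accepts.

start: ε-closure({0}) = {0,2}
'd' @ 1: {3,4}
'c' @ 2: {1,2,5,6,7,8}  ✓accept
'd' @ 3: {1,2,3,4,7,9}  ✓accept
'd' @ 4: {3,4}
'a' @ 5: {1,2,5,6,7,8}  ✓accept
after full input: {1,2,5,6,7,8}  (accept=1 in)

Answer: ACCEPT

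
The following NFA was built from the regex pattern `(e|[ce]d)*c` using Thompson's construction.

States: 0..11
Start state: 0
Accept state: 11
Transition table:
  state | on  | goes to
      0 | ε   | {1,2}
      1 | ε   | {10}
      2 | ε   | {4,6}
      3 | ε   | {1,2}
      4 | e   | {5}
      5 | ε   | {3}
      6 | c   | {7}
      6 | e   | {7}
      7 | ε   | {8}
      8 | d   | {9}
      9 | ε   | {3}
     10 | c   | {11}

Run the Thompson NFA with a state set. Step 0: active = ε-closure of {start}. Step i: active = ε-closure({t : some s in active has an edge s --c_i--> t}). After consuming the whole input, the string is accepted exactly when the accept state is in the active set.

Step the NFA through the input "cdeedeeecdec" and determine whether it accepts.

Answer: ACCEPT

Trace:
initial (ε-close {0}): {0,1,2,4,6,10}
'c' @ 1: {7,8,11}  ✓accept
'd' @ 2: {1,2,3,4,6,9,10}
'e' @ 3: {1,2,3,4,5,6,7,8,10}
'e' @ 4: {1,2,3,4,5,6,7,8,10}
'd' @ 5: {1,2,3,4,6,9,10}
'e' @ 6: {1,2,3,4,5,6,7,8,10}
'e' @ 7: {1,2,3,4,5,6,7,8,10}
'e' @ 8: {1,2,3,4,5,6,7,8,10}
'c' @ 9: {7,8,11}  ✓accept
'd' @ 10: {1,2,3,4,6,9,10}
'e' @ 11: {1,2,3,4,5,6,7,8,10}
'c' @ 12: {7,8,11}  ✓accept
after full input: {7,8,11}  (accept=11 in)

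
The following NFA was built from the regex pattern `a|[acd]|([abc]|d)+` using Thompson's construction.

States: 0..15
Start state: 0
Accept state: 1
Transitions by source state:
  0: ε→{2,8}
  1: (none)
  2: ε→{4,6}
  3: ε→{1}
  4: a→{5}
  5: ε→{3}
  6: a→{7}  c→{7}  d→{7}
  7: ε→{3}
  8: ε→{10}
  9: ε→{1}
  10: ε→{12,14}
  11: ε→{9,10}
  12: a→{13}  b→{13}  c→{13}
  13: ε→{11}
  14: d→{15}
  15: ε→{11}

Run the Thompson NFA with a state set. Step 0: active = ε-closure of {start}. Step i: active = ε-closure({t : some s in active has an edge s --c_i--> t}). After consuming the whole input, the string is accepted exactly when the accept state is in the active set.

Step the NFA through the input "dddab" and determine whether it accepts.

initial (ε-close {0}): {0,2,4,6,8,10,12,14}
'd' @ 1: {1,3,7,9,10,11,12,14,15}  [accepting]
'd' @ 2: {1,9,10,11,12,14,15}  [accepting]
'd' @ 3: {1,9,10,11,12,14,15}  [accepting]
'a' @ 4: {1,9,10,11,12,13,14}  [accepting]
'b' @ 5: {1,9,10,11,12,13,14}  [accepting]
final: {1,9,10,11,12,13,14}; accept 1 in set

Answer: ACCEPT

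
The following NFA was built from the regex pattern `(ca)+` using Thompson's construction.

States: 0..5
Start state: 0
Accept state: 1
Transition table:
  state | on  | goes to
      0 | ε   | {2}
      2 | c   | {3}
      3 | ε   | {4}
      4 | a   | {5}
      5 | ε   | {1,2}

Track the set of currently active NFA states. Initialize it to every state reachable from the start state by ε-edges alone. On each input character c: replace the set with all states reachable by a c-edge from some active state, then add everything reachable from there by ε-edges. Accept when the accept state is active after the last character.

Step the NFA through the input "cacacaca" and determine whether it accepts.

Answer: ACCEPT

Derivation:
initial (ε-close {0}): {0,2}
'c' @ 1: {3,4}
'a' @ 2: {1,2,5}  ✓accept
'c' @ 3: {3,4}
'a' @ 4: {1,2,5}  ✓accept
'c' @ 5: {3,4}
'a' @ 6: {1,2,5}  ✓accept
'c' @ 7: {3,4}
'a' @ 8: {1,2,5}  ✓accept
after full input: {1,2,5}  (accept=1 in)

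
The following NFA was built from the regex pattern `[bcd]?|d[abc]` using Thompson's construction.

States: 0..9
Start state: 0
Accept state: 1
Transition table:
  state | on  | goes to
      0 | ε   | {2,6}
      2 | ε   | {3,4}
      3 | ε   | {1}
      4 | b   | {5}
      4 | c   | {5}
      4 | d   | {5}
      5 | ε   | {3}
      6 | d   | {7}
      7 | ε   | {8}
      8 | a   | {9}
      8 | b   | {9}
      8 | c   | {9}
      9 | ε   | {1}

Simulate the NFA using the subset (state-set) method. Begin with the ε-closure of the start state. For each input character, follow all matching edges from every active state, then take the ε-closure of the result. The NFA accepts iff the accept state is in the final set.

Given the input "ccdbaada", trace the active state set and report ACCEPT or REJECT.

start: ε-closure({0}) = {0,1,2,3,4,6}
'c' @ 1: {1,3,5}  [accepting]
'c' @ 2: {}  — state set empty
rest 'dbaada' ignored (set empty)
final: {}; accept 1 not in set

Answer: REJECT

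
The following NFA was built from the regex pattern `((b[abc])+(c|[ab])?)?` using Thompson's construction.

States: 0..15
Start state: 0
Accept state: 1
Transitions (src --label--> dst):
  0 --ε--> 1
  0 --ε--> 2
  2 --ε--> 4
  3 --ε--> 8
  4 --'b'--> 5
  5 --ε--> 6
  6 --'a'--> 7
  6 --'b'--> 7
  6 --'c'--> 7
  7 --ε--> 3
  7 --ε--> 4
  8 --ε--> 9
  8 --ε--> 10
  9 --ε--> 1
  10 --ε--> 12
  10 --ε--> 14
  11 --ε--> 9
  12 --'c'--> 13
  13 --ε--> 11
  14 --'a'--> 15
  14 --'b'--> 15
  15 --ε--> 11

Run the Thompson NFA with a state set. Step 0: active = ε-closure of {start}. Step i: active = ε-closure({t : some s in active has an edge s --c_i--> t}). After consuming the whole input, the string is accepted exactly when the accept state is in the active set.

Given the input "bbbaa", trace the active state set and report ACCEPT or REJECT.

S₀ = ε-closure({0}) = {0,1,2,4}
'b' @ 1: {5,6}
'b' @ 2: {1,3,4,7,8,9,10,12,14}  (accept∈set)
'b' @ 3: {1,5,6,9,11,15}  (accept∈set)
'a' @ 4: {1,3,4,7,8,9,10,12,14}  (accept∈set)
'a' @ 5: {1,9,11,15}  (accept∈set)
end set {1,9,11,15} — state 1 in

Answer: ACCEPT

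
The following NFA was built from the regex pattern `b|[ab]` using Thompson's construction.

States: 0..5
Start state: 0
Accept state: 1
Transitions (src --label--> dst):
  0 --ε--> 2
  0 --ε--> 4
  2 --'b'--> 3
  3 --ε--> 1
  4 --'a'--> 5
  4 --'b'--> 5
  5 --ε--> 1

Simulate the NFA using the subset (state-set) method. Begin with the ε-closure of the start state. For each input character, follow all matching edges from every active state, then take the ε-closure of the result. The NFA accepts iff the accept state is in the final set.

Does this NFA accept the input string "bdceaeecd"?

initial (ε-close {0}): {0,2,4}
'b' @ 1: {1,3,5}  [accepting]
'd' @ 2: {}  — no active states
rest 'ceaeecd' ignored (set empty)
end set {} — state 1 not in

Answer: REJECT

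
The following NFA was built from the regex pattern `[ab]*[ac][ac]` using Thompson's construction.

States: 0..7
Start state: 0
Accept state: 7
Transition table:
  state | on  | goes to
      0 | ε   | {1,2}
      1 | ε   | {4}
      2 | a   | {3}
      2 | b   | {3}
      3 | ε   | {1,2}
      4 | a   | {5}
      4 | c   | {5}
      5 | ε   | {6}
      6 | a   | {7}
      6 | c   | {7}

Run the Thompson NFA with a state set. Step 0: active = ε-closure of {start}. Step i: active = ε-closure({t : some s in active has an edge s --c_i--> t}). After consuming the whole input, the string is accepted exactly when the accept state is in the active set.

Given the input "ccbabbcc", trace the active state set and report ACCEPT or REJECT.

Answer: REJECT

Derivation:
S₀ = ε-closure({0}) = {0,1,2,4}
'c' @ 1: {5,6}
'c' @ 2: {7}  [accepting]
'b' @ 3: {}  — dead — no transitions
rest 'abbcc' ignored (set empty)
after full input: {}  (accept=7 not in)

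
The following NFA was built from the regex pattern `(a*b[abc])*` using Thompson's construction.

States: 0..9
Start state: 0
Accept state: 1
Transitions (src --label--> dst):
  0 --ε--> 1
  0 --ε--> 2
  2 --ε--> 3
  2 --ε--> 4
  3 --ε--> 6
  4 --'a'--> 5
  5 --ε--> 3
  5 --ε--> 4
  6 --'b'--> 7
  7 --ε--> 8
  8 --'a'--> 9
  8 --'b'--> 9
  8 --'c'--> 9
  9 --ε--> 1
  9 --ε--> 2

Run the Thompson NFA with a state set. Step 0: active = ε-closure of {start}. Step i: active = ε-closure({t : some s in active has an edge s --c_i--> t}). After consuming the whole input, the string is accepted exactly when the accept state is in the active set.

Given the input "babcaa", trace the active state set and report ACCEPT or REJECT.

start: ε-closure({0}) = {0,1,2,3,4,6}
'b' @ 1: {7,8}
'a' @ 2: {1,2,3,4,6,9}  (accept∈set)
'b' @ 3: {7,8}
'c' @ 4: {1,2,3,4,6,9}  (accept∈set)
'a' @ 5: {3,4,5,6}
'a' @ 6: {3,4,5,6}
final: {3,4,5,6}; accept 1 not in set

Answer: REJECT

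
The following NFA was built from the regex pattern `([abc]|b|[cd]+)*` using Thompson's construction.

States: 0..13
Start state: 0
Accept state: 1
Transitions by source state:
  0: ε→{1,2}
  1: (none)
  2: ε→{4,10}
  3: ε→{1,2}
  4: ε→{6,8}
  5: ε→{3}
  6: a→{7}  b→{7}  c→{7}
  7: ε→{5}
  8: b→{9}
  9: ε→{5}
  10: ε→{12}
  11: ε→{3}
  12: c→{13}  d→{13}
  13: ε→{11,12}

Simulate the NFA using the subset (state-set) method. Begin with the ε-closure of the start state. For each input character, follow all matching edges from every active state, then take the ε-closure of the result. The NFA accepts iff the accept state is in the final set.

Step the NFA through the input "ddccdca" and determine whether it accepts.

Answer: ACCEPT

Trace:
initial (ε-close {0}): {0,1,2,4,6,8,10,12}
'd' @ 1: {1,2,3,4,6,8,10,11,12,13}  [accepting]
'd' @ 2: {1,2,3,4,6,8,10,11,12,13}  [accepting]
'c' @ 3: {1,2,3,4,5,6,7,8,10,11,12,13}  [accepting]
'c' @ 4: {1,2,3,4,5,6,7,8,10,11,12,13}  [accepting]
'd' @ 5: {1,2,3,4,6,8,10,11,12,13}  [accepting]
'c' @ 6: {1,2,3,4,5,6,7,8,10,11,12,13}  [accepting]
'a' @ 7: {1,2,3,4,5,6,7,8,10,12}  [accepting]
end set {1,2,3,4,5,6,7,8,10,12} — state 1 in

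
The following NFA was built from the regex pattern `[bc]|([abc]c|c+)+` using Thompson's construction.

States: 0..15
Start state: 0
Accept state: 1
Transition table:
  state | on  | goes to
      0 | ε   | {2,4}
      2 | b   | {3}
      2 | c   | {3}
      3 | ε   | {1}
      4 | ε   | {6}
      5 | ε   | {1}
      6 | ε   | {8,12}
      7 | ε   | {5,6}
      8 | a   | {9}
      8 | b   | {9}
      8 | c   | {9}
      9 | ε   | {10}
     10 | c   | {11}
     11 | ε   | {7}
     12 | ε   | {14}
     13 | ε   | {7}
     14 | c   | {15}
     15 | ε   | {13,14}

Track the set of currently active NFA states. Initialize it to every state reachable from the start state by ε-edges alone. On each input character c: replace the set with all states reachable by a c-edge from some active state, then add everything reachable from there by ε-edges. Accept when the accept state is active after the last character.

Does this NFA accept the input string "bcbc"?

initial (ε-close {0}): {0,2,4,6,8,12,14}
'b' @ 1: {1,3,9,10}  ✓accept
'c' @ 2: {1,5,6,7,8,11,12,14}  ✓accept
'b' @ 3: {9,10}
'c' @ 4: {1,5,6,7,8,11,12,14}  ✓accept
after full input: {1,5,6,7,8,11,12,14}  (accept=1 in)

Answer: ACCEPT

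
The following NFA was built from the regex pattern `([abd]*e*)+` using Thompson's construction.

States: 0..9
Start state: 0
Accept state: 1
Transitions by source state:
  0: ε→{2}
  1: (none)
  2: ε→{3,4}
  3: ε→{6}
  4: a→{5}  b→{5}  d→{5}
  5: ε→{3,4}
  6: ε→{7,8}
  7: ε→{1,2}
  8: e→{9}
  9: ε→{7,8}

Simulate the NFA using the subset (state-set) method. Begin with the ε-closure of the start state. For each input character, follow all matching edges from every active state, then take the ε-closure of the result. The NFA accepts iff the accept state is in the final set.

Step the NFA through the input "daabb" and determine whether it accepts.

Answer: ACCEPT

Steps:
initial (ε-close {0}): {0,1,2,3,4,6,7,8}
'd' @ 1: {1,2,3,4,5,6,7,8}  [accepting]
'a' @ 2: {1,2,3,4,5,6,7,8}  [accepting]
'a' @ 3: {1,2,3,4,5,6,7,8}  [accepting]
'b' @ 4: {1,2,3,4,5,6,7,8}  [accepting]
'b' @ 5: {1,2,3,4,5,6,7,8}  [accepting]
after full input: {1,2,3,4,5,6,7,8}  (accept=1 in)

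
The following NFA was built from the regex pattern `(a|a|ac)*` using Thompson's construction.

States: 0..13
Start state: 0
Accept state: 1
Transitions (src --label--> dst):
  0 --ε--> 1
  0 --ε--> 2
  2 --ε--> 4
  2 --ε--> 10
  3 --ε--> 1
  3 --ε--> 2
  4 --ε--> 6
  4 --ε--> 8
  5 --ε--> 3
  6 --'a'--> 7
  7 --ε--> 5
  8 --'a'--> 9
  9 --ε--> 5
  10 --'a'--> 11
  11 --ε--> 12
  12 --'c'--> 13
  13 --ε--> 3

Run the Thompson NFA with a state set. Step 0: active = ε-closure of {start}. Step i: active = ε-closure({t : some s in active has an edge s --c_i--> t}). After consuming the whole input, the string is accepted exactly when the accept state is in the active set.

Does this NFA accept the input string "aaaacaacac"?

Answer: ACCEPT

Trace:
start: ε-closure({0}) = {0,1,2,4,6,8,10}
'a' @ 1: {1,2,3,4,5,6,7,8,9,10,11,12}  [accepting]
'a' @ 2: {1,2,3,4,5,6,7,8,9,10,11,12}  [accepting]
'a' @ 3: {1,2,3,4,5,6,7,8,9,10,11,12}  [accepting]
'a' @ 4: {1,2,3,4,5,6,7,8,9,10,11,12}  [accepting]
'c' @ 5: {1,2,3,4,6,8,10,13}  [accepting]
'a' @ 6: {1,2,3,4,5,6,7,8,9,10,11,12}  [accepting]
'a' @ 7: {1,2,3,4,5,6,7,8,9,10,11,12}  [accepting]
'c' @ 8: {1,2,3,4,6,8,10,13}  [accepting]
'a' @ 9: {1,2,3,4,5,6,7,8,9,10,11,12}  [accepting]
'c' @ 10: {1,2,3,4,6,8,10,13}  [accepting]
end set {1,2,3,4,6,8,10,13} — state 1 in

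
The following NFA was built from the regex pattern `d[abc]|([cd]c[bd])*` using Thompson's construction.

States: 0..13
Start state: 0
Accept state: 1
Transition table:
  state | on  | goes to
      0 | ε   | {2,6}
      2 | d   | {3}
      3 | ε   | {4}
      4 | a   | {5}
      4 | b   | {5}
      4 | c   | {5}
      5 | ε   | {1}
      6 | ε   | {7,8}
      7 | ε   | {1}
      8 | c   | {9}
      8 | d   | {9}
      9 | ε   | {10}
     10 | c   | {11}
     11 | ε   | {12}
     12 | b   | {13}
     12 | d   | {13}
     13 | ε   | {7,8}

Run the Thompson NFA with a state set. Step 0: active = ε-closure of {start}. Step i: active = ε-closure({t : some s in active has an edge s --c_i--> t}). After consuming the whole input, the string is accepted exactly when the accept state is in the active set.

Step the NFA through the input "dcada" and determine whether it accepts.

S₀ = ε-closure({0}) = {0,1,2,6,7,8}
'd' @ 1: {3,4,9,10}
'c' @ 2: {1,5,11,12}  [accepting]
'a' @ 3: {}  — no active states
rest 'da' ignored (set empty)
end set {} — state 1 not in

Answer: REJECT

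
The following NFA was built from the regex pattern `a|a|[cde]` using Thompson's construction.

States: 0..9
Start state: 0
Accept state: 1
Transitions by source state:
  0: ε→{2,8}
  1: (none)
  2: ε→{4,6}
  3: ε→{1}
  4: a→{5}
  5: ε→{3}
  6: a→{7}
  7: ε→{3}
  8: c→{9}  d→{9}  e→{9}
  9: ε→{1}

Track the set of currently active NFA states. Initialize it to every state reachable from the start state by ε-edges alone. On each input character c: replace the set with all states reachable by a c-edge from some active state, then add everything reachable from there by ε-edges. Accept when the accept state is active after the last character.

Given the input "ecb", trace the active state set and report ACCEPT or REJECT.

Answer: REJECT

Steps:
start: ε-closure({0}) = {0,2,4,6,8}
'e' @ 1: {1,9}  [accepting]
'c' @ 2: {}  — dead — no transitions
rest 'b' ignored (set empty)
end set {} — state 1 not in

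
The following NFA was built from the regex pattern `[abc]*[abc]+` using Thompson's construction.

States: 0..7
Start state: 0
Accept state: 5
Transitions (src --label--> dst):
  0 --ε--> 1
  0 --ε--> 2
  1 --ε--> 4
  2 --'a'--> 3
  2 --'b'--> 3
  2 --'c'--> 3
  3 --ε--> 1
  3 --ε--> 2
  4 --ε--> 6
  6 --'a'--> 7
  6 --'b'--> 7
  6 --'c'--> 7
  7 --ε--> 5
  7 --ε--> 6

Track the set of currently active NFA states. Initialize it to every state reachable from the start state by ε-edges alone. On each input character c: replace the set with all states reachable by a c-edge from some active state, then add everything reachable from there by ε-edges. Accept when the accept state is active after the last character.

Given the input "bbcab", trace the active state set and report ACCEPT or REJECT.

Answer: ACCEPT

Steps:
initial (ε-close {0}): {0,1,2,4,6}
'b' @ 1: {1,2,3,4,5,6,7}  (accept∈set)
'b' @ 2: {1,2,3,4,5,6,7}  (accept∈set)
'c' @ 3: {1,2,3,4,5,6,7}  (accept∈set)
'a' @ 4: {1,2,3,4,5,6,7}  (accept∈set)
'b' @ 5: {1,2,3,4,5,6,7}  (accept∈set)
end set {1,2,3,4,5,6,7} — state 5 in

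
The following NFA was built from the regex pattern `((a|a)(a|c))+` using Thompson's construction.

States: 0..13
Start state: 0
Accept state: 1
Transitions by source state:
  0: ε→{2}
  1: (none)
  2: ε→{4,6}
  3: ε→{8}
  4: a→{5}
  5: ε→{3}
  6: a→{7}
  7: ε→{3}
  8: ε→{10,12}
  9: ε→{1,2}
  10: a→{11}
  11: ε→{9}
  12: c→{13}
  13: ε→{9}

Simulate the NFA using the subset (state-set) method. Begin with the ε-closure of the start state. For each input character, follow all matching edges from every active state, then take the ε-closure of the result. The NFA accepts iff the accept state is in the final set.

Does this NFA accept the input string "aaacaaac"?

Answer: ACCEPT

Trace:
start: ε-closure({0}) = {0,2,4,6}
'a' @ 1: {3,5,7,8,10,12}
'a' @ 2: {1,2,4,6,9,11}  (accept∈set)
'a' @ 3: {3,5,7,8,10,12}
'c' @ 4: {1,2,4,6,9,13}  (accept∈set)
'a' @ 5: {3,5,7,8,10,12}
'a' @ 6: {1,2,4,6,9,11}  (accept∈set)
'a' @ 7: {3,5,7,8,10,12}
'c' @ 8: {1,2,4,6,9,13}  (accept∈set)
end set {1,2,4,6,9,13} — state 1 in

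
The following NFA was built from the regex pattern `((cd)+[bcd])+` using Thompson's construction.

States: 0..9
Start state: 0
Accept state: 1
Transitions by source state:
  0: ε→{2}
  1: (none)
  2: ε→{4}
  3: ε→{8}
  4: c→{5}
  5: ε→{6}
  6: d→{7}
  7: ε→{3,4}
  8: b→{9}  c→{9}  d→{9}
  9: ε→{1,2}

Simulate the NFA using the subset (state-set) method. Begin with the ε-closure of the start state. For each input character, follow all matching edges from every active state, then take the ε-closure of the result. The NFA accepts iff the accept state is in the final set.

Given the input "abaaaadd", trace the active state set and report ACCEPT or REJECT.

Answer: REJECT

Steps:
S₀ = ε-closure({0}) = {0,2,4}
'a' @ 1: {}  — dead — no transitions
rest 'baaaadd' ignored (set empty)
end set {} — state 1 not in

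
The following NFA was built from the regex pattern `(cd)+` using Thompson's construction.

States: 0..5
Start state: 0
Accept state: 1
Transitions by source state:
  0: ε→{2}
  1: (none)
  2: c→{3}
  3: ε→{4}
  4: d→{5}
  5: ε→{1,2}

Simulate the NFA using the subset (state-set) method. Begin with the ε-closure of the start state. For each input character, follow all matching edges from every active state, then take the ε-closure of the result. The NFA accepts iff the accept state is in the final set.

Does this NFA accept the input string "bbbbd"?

Answer: REJECT

Derivation:
S₀ = ε-closure({0}) = {0,2}
'b' @ 1: {}  — state set empty
rest 'bbbd' ignored (set empty)
end set {} — state 1 not in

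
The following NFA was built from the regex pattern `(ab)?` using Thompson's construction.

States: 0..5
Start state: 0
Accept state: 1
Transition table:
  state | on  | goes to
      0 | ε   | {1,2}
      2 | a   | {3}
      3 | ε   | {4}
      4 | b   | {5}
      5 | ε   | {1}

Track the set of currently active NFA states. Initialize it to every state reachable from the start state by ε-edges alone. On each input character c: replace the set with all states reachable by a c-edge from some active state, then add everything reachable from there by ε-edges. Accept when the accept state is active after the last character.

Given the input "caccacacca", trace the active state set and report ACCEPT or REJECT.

Answer: REJECT

Steps:
initial (ε-close {0}): {0,1,2}
'c' @ 1: {}  — state set empty
rest 'accacacca' ignored (set empty)
end set {} — state 1 not in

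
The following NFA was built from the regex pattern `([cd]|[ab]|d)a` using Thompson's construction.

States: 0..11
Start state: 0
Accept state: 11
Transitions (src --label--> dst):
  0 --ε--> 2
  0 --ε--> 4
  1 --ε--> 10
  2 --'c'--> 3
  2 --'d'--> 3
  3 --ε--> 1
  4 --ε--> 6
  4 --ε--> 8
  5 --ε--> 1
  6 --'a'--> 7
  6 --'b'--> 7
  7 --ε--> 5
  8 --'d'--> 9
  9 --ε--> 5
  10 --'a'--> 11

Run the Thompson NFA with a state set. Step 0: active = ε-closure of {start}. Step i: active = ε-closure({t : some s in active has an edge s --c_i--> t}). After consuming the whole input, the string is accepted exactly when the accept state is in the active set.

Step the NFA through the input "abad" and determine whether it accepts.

Answer: REJECT

Derivation:
S₀ = ε-closure({0}) = {0,2,4,6,8}
'a' @ 1: {1,5,7,10}
'b' @ 2: {}  — state set empty
rest 'ad' ignored (set empty)
final: {}; accept 11 not in set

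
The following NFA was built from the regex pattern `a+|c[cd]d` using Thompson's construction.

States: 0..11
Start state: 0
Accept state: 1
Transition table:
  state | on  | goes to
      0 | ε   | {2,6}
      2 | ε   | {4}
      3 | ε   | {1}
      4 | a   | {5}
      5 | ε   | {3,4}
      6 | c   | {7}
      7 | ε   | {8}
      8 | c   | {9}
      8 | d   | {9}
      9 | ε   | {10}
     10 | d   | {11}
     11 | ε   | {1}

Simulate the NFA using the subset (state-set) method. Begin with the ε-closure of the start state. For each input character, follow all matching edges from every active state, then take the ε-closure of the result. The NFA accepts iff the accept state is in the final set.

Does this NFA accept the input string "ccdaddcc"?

Answer: REJECT

Trace:
start: ε-closure({0}) = {0,2,4,6}
'c' @ 1: {7,8}
'c' @ 2: {9,10}
'd' @ 3: {1,11}  ✓accept
'a' @ 4: {}  — state set empty
rest 'ddcc' ignored (set empty)
final: {}; accept 1 not in set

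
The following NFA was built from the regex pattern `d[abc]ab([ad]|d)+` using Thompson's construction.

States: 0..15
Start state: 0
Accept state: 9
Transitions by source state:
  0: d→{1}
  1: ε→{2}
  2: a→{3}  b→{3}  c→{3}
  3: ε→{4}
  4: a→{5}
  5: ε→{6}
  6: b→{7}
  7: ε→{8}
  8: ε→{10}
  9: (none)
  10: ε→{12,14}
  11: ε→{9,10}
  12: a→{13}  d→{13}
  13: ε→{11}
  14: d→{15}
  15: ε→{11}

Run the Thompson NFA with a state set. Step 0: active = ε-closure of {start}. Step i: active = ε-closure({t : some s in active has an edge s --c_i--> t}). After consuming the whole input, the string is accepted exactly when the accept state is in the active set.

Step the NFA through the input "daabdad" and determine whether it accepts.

Answer: ACCEPT

Derivation:
S₀ = ε-closure({0}) = {0}
'd' @ 1: {1,2}
'a' @ 2: {3,4}
'a' @ 3: {5,6}
'b' @ 4: {7,8,10,12,14}
'd' @ 5: {9,10,11,12,13,14,15}  (accept∈set)
'a' @ 6: {9,10,11,12,13,14}  (accept∈set)
'd' @ 7: {9,10,11,12,13,14,15}  (accept∈set)
final: {9,10,11,12,13,14,15}; accept 9 in set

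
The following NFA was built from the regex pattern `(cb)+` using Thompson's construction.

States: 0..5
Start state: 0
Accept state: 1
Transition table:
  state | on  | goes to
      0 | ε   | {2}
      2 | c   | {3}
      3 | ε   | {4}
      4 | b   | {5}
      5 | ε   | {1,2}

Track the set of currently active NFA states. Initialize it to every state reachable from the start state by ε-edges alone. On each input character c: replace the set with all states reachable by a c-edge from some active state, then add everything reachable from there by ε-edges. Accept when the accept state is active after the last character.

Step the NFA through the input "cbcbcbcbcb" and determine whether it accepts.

initial (ε-close {0}): {0,2}
'c' @ 1: {3,4}
'b' @ 2: {1,2,5}  ✓accept
'c' @ 3: {3,4}
'b' @ 4: {1,2,5}  ✓accept
'c' @ 5: {3,4}
'b' @ 6: {1,2,5}  ✓accept
'c' @ 7: {3,4}
'b' @ 8: {1,2,5}  ✓accept
'c' @ 9: {3,4}
'b' @ 10: {1,2,5}  ✓accept
final: {1,2,5}; accept 1 in set

Answer: ACCEPT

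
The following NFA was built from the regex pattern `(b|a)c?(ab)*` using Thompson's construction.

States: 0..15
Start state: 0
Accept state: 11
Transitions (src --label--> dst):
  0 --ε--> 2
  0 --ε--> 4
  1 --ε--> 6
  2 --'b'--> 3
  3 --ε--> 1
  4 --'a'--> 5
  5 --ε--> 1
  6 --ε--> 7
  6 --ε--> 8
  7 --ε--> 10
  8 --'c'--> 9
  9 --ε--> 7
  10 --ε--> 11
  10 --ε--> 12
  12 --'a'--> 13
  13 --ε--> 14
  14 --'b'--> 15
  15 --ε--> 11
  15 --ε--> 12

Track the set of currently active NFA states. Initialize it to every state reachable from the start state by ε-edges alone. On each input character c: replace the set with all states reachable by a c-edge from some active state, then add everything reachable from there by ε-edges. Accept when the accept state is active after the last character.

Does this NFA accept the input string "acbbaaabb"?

S₀ = ε-closure({0}) = {0,2,4}
'a' @ 1: {1,5,6,7,8,10,11,12}  [accepting]
'c' @ 2: {7,9,10,11,12}  [accepting]
'b' @ 3: {}  — no active states
rest 'baaabb' ignored (set empty)
end set {} — state 11 not in

Answer: REJECT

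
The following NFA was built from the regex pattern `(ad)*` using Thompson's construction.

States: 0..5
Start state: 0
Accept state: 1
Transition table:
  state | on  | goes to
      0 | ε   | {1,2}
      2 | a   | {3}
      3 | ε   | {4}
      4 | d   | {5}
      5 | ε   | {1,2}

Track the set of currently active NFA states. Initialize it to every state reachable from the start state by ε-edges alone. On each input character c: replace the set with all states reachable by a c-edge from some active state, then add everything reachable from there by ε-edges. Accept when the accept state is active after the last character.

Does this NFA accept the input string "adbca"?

S₀ = ε-closure({0}) = {0,1,2}
'a' @ 1: {3,4}
'd' @ 2: {1,2,5}  ✓accept
'b' @ 3: {}  — no active states
rest 'ca' ignored (set empty)
final: {}; accept 1 not in set

Answer: REJECT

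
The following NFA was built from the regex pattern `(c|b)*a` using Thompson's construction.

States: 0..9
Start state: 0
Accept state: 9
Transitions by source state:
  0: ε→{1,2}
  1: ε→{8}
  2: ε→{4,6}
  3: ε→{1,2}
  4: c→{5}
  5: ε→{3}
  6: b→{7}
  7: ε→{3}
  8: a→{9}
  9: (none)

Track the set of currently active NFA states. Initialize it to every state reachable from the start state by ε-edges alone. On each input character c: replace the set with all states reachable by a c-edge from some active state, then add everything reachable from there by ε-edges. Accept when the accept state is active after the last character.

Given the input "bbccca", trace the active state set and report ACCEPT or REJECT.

Answer: ACCEPT

Derivation:
initial (ε-close {0}): {0,1,2,4,6,8}
'b' @ 1: {1,2,3,4,6,7,8}
'b' @ 2: {1,2,3,4,6,7,8}
'c' @ 3: {1,2,3,4,5,6,8}
'c' @ 4: {1,2,3,4,5,6,8}
'c' @ 5: {1,2,3,4,5,6,8}
'a' @ 6: {9}  (accept∈set)
after full input: {9}  (accept=9 in)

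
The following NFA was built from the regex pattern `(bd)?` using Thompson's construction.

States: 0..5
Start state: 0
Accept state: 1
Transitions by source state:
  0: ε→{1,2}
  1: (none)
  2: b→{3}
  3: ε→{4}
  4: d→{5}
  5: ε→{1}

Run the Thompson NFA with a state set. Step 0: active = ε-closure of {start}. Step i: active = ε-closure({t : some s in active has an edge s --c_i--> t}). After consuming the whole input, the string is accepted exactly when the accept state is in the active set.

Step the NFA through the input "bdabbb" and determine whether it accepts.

initial (ε-close {0}): {0,1,2}
'b' @ 1: {3,4}
'd' @ 2: {1,5}  [accepting]
'a' @ 3: {}  — no active states
rest 'bbb' ignored (set empty)
end set {} — state 1 not in

Answer: REJECT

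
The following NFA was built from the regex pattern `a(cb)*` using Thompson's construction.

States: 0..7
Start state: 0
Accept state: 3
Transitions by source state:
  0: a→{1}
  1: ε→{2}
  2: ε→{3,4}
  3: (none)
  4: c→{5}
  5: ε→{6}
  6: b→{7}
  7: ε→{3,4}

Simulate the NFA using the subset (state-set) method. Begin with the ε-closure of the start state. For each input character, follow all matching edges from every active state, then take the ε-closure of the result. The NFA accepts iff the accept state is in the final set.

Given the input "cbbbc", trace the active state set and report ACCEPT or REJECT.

Answer: REJECT

Derivation:
S₀ = ε-closure({0}) = {0}
'c' @ 1: {}  — dead — no transitions
rest 'bbbc' ignored (set empty)
end set {} — state 3 not in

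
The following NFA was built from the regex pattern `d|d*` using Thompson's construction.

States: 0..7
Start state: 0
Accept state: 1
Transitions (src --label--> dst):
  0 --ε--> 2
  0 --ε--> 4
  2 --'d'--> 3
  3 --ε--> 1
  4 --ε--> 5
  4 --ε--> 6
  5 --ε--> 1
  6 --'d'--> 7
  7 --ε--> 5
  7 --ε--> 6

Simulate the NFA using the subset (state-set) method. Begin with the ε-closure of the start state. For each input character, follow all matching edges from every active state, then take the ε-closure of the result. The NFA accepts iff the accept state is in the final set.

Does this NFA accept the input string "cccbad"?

Answer: REJECT

Trace:
start: ε-closure({0}) = {0,1,2,4,5,6}
'c' @ 1: {}  — no active states
rest 'ccbad' ignored (set empty)
after full input: {}  (accept=1 not in)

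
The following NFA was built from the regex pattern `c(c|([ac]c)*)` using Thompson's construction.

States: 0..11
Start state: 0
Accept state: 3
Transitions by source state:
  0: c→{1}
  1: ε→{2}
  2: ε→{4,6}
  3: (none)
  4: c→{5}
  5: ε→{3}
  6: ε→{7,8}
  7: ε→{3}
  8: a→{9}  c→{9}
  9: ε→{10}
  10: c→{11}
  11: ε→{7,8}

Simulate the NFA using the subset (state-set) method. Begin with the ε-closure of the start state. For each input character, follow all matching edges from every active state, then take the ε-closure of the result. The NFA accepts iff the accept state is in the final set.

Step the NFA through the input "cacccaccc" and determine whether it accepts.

S₀ = ε-closure({0}) = {0}
'c' @ 1: {1,2,3,4,6,7,8}  ✓accept
'a' @ 2: {9,10}
'c' @ 3: {3,7,8,11}  ✓accept
'c' @ 4: {9,10}
'c' @ 5: {3,7,8,11}  ✓accept
'a' @ 6: {9,10}
'c' @ 7: {3,7,8,11}  ✓accept
'c' @ 8: {9,10}
'c' @ 9: {3,7,8,11}  ✓accept
final: {3,7,8,11}; accept 3 in set

Answer: ACCEPT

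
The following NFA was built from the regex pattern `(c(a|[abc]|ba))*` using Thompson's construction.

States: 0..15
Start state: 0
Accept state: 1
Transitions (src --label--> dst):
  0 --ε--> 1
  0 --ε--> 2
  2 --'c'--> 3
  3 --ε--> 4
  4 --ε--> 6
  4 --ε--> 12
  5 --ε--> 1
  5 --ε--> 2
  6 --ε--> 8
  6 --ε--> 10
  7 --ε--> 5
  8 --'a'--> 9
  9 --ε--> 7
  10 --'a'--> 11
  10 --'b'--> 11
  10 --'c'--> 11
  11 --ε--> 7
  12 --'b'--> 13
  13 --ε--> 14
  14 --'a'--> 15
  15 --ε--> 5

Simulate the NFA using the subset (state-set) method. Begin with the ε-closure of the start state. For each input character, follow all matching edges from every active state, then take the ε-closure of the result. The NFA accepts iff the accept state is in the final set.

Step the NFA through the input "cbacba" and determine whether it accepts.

S₀ = ε-closure({0}) = {0,1,2}
'c' @ 1: {3,4,6,8,10,12}
'b' @ 2: {1,2,5,7,11,13,14}  ✓accept
'a' @ 3: {1,2,5,15}  ✓accept
'c' @ 4: {3,4,6,8,10,12}
'b' @ 5: {1,2,5,7,11,13,14}  ✓accept
'a' @ 6: {1,2,5,15}  ✓accept
end set {1,2,5,15} — state 1 in

Answer: ACCEPT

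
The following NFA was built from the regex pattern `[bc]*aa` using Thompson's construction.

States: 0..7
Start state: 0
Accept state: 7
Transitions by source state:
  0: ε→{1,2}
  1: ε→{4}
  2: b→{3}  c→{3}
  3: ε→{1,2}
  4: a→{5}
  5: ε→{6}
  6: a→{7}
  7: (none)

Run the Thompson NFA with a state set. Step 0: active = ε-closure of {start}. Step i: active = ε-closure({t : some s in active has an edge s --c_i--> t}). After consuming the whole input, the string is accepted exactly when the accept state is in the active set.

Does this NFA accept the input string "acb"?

Answer: REJECT

Steps:
start: ε-closure({0}) = {0,1,2,4}
'a' @ 1: {5,6}
'c' @ 2: {}  — state set empty
rest 'b' ignored (set empty)
final: {}; accept 7 not in set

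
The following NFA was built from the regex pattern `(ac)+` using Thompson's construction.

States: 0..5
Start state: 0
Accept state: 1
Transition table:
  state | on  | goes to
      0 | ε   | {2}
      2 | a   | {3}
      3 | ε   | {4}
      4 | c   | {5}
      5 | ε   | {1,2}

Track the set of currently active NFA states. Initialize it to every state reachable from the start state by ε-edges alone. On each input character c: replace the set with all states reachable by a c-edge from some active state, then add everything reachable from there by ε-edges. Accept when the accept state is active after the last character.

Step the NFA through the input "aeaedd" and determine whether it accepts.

Answer: REJECT

Steps:
S₀ = ε-closure({0}) = {0,2}
'a' @ 1: {3,4}
'e' @ 2: {}  — dead — no transitions
rest 'aedd' ignored (set empty)
after full input: {}  (accept=1 not in)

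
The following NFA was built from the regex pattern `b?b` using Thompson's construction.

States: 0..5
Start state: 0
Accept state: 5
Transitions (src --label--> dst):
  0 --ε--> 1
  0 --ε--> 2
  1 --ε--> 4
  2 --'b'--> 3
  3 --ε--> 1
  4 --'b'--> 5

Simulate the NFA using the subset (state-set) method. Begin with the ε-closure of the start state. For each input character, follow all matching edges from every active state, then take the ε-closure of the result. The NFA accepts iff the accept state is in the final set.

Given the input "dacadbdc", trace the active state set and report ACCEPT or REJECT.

S₀ = ε-closure({0}) = {0,1,2,4}
'd' @ 1: {}  — dead — no transitions
rest 'acadbdc' ignored (set empty)
end set {} — state 5 not in

Answer: REJECT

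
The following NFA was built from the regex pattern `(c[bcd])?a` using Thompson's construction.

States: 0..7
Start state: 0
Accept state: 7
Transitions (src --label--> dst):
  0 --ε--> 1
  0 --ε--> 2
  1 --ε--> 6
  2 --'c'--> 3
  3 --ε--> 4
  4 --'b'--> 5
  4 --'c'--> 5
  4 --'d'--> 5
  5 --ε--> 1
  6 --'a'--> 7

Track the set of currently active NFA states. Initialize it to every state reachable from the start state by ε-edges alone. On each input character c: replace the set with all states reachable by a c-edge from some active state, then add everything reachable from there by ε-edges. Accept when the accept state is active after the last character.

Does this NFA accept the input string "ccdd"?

start: ε-closure({0}) = {0,1,2,6}
'c' @ 1: {3,4}
'c' @ 2: {1,5,6}
'd' @ 3: {}  — dead — no transitions
rest 'd' ignored (set empty)
end set {} — state 7 not in

Answer: REJECT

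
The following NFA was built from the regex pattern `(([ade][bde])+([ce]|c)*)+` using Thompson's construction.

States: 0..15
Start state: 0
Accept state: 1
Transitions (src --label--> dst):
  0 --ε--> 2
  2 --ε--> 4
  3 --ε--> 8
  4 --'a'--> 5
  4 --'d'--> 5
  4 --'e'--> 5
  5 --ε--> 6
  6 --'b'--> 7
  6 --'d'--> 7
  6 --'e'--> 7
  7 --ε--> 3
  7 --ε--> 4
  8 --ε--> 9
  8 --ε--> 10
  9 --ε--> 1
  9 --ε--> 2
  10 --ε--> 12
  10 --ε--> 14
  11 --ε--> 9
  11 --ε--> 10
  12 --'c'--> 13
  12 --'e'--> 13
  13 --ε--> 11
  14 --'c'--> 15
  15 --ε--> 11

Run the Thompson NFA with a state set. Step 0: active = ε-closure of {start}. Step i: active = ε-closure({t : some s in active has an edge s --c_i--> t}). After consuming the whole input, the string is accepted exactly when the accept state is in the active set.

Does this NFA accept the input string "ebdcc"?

Answer: REJECT

Trace:
initial (ε-close {0}): {0,2,4}
'e' @ 1: {5,6}
'b' @ 2: {1,2,3,4,7,8,9,10,12,14}  ✓accept
'd' @ 3: {5,6}
'c' @ 4: {}  — dead — no transitions
rest 'c' ignored (set empty)
after full input: {}  (accept=1 not in)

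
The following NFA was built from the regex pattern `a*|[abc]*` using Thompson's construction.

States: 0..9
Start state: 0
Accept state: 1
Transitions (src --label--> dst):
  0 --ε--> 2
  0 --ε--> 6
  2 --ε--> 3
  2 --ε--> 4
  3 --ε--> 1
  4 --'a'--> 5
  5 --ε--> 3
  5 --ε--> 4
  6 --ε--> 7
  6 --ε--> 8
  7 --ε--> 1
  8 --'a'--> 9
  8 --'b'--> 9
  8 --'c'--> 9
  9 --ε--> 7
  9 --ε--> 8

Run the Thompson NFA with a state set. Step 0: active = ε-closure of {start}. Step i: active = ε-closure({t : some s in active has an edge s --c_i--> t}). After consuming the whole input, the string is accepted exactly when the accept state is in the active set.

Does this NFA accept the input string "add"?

S₀ = ε-closure({0}) = {0,1,2,3,4,6,7,8}
'a' @ 1: {1,3,4,5,7,8,9}  [accepting]
'd' @ 2: {}  — no active states
rest 'd' ignored (set empty)
end set {} — state 1 not in

Answer: REJECT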